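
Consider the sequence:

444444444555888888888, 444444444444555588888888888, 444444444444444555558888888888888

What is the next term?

444444444444444444555555888888888888888

Each string has the form 4^{3n} 5^{n} 8^{2n+3}, where the shown terms are n = 3, 4, 5.
At n = 6 the blocks have lengths 18, 6, 15.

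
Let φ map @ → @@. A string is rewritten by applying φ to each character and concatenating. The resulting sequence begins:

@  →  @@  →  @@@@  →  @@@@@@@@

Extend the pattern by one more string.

@@@@@@@@@@@@@@@@

Expanding @@@@@@@@: @→@@, @→@@, @→@@, @→@@, @→@@, @→@@, @→@@, @→@@. Concatenated: @@ @@ @@ @@ @@ @@ @@ @@.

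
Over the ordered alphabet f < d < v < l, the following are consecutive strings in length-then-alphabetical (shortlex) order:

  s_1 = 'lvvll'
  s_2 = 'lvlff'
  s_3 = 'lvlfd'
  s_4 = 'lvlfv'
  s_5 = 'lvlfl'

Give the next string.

lvldf

Treat lvlfl as a base-4 numeral over the given alphabet and add one, carrying through any trailing l's.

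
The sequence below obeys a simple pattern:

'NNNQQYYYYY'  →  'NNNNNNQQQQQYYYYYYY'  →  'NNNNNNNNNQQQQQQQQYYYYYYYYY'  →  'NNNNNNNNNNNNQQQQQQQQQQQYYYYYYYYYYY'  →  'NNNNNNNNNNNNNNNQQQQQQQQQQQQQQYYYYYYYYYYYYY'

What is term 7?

NNNNNNNNNNNNNNNNNNNNNQQQQQQQQQQQQQQQQQQQQYYYYYYYYYYYYYYYYY

Term n consists of 3n N's, followed by 3n-1 Q's, followed by 2n+3 Y's (n = 1, 2, …).
At n = 7 the blocks have lengths 21, 20, 17.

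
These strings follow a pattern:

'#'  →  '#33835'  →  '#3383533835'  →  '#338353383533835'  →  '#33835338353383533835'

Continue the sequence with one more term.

Each term is the previous one with 33835 appended.
One more step from #33835338353383533835 gives the answer.

#3383533835338353383533835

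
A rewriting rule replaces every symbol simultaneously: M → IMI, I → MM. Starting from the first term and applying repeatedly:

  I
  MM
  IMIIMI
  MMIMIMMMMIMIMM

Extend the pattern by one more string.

Rewriting the 14 symbols of MMIMIMMMMIMIMM one by one yields IMI IMI MM IMI MM IMI IMI IMI IMI MM IMI MM IMI IMI; concatenated:

IMIIMIMMIMIMMIMIIMIIMIIMIMMIMIMMIMIIMI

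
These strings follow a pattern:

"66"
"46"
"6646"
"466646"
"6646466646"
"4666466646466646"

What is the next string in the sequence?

66464666464666466646466646

Each term (from the third on) is the two preceding terms concatenated in order: term 3 = 66·46 = 6646.
So term 7 is 6646466646·4666466646466646.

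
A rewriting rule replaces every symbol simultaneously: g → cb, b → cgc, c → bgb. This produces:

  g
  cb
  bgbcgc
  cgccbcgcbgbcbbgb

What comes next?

φ(cgccbcgcbgbcbbgb) expands symbol-by-symbol to bgb cb bgb bgb cgc bgb cb bgb cgc cb cgc bgb cgc cgc cb cgc; joining the 16 pieces gives the next term.

bgbcbbgbbgbcgcbgbcbbgbcgccbcgcbgbcgccgccbcgc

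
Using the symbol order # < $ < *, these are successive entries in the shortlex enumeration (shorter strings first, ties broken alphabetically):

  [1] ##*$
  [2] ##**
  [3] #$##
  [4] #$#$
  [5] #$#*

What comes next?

#$$#

Treat #$#* as a base-3 numeral over the given alphabet and add one, carrying through any trailing *'s.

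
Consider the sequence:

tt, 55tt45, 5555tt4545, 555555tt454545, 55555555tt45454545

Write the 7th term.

555555555555tt454545454545

Every step adds 55 to the front and 45 to the end of the previous string.
From 55555555tt45454545, 2 further steps: 55555555tt45454545 → 5555555555tt4545454545 → (answer).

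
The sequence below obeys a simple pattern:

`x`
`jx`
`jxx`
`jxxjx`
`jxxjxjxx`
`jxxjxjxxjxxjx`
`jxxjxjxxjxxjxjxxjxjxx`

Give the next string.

Each term (from the third on) is the previous term followed by the one before it: term 3 = jx·x = jxx.
Continuing: jxxjxjxxjxxjxjxxjxjxx · jxxjxjxxjxxjx gives term 8.

jxxjxjxxjxxjxjxxjxjxxjxxjxjxxjxxjx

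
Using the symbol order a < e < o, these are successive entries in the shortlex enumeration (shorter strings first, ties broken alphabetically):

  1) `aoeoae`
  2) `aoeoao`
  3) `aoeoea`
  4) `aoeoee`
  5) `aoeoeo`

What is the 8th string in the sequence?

aoeooo

Continuing the enumeration 3 steps past aoeoeo: aoeoeo → aoeooa → aoeooe → (answer).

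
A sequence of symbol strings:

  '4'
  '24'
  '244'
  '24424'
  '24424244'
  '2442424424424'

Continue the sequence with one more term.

From term 3 onward, concatenate the last term with the second-to-last: 24·4 = 244, 244·24 = 24424, …
The next term joins 2442424424424 and 24424244.

244242442442424424244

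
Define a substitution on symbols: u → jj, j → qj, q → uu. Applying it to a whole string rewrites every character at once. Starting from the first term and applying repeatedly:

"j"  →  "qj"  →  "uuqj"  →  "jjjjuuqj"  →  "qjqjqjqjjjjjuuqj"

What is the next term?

Applying the rule to each of the 16 symbols of qjqjqjqjjjjjuuqj gives the pieces uu qj uu qj uu qj uu qj qj qj qj qj jj jj uu qj, which concatenate to the answer.

uuqjuuqjuuqjuuqjqjqjqjqjjjjjuuqj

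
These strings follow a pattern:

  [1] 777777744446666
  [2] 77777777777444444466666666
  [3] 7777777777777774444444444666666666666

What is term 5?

77777777777777777777777444444444444444466666666666666666666

The n-th term is 4n+3 7's then 3n+1 4's then 4n 6's (n = 1, 2, …).
At n = 5 the blocks have lengths 23, 16, 20.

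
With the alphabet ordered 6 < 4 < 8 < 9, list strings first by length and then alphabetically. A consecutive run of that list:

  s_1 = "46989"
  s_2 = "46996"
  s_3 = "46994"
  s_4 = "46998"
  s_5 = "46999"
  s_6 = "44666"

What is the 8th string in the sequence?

Advancing 2 positions from 44666 through 44666 → 44664 reaches term 8.

44668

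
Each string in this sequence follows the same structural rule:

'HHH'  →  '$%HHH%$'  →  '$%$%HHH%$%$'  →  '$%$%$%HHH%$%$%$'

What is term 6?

$%$%$%$%$%HHH%$%$%$%$%$

s(k+1) = $%·s(k)·%$, so each term gains $% as a prefix and %$ as a suffix.
From $%$%$%HHH%$%$%$, 2 further steps: $%$%$%HHH%$%$%$ → $%$%$%$%HHH%$%$%$%$ → (answer).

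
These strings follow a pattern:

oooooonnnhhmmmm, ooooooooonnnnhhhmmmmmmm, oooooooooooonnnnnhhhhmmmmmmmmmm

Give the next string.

Term n consists of 3n o's, followed by n+1 n's, followed by n h's, followed by 3n-2 m's, where the shown terms are n = 2, 3, 4.
For the next term, n = 5, so the run lengths are 15, 6, 5, 13.

ooooooooooooooonnnnnnhhhhhmmmmmmmmmmmmm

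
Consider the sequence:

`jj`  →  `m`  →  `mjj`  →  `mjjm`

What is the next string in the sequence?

Each term (from the third on) is the previous term followed by the one before it: term 3 = m·jj = mjj.
The next term joins mjjm and mjj.

mjjmmjj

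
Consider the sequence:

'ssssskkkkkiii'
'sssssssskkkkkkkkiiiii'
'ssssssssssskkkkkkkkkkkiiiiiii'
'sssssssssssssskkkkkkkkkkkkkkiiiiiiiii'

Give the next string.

Reading off run lengths: s runs 5, 8, 11, 14; k runs 5, 8, 11, 14; i runs 3, 5, 7, 9 — each is linear in n, where the shown terms are n = 2, 3, 4, 5.
Setting n = 6 gives 17, 17, 11 characters in each block.

ssssssssssssssssskkkkkkkkkkkkkkkkkiiiiiiiiiii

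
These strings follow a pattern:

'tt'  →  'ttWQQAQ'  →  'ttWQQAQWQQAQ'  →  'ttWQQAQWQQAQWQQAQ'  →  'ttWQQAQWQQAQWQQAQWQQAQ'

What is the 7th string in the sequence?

ttWQQAQWQQAQWQQAQWQQAQWQQAQWQQAQ

Every step adds WQQAQ to the end: s(k+1) = s(k)·WQQAQ.
From ttWQQAQWQQAQWQQAQWQQAQ, 2 further steps: ttWQQAQWQQAQWQQAQWQQAQ → ttWQQAQWQQAQWQQAQWQQAQWQQAQ → (answer).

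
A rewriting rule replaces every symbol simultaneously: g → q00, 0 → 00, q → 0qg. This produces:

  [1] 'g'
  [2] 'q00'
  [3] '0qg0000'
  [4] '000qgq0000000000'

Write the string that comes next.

φ(000qgq0000000000) expands symbol-by-symbol to 00 00 00 0qg q00 0qg 00 00 00 00 00 00 00 00 00 00; joining the 16 pieces gives the next term.

0000000qgq000qg00000000000000000000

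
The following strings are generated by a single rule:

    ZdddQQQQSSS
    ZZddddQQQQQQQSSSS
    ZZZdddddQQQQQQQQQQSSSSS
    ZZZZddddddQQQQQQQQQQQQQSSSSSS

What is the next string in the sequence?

ZZZZZdddddddQQQQQQQQQQQQQQQQSSSSSSS

Each string has the form Z^{n} d^{n+2} Q^{3n+1} S^{n+2} (n = 1, 2, …).
Setting n = 5 gives 5, 7, 16, 7 characters in each block.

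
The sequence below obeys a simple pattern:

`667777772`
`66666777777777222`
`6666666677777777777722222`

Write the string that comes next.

Reading off run lengths: 6 runs 2, 5, 8; 7 runs 6, 9, 12; 2 runs 1, 3, 5 — each is linear in n (n = 1, 2, …).
For the next term, n = 4, so the run lengths are 11, 15, 7.

666666666667777777777777772222222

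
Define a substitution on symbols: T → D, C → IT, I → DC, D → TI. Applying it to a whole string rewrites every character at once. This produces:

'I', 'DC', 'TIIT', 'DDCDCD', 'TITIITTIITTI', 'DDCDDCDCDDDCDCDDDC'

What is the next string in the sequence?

Applying the rule to each of the 18 symbols of DDCDDCDCDDDCDCDDDC gives the pieces TI TI IT TI TI IT TI IT TI TI TI IT TI IT TI TI TI IT, which concatenate to the answer.

TITIITTITIITTIITTITITIITTIITTITITIIT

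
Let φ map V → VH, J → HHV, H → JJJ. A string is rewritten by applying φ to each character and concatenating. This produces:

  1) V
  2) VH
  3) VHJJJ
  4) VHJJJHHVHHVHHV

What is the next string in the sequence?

Rewriting the 14 symbols of VHJJJHHVHHVHHV one by one yields VH JJJ HHV HHV HHV JJJ JJJ VH JJJ JJJ VH JJJ JJJ VH; concatenated:

VHJJJHHVHHVHHVJJJJJJVHJJJJJJVHJJJJJJVH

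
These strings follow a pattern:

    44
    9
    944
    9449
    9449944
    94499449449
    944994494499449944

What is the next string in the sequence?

This is a Fibonacci-style word recurrence s(k) = s(k−1)·s(k−2): e.g. 9·44 = 944.
The next term joins 944994494499449944 and 94499449449.

94499449449944994494499449449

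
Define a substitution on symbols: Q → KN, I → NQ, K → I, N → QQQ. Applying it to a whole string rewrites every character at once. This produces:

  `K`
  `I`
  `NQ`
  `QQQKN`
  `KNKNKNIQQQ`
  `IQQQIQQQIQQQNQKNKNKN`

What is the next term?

Applying the rule to each of the 20 symbols of IQQQIQQQIQQQNQKNKNKN gives the pieces NQ KN KN KN NQ KN KN KN NQ KN KN KN QQQ KN I QQQ I QQQ I QQQ, which concatenate to the answer.

NQKNKNKNNQKNKNKNNQKNKNKNQQQKNIQQQIQQQIQQQ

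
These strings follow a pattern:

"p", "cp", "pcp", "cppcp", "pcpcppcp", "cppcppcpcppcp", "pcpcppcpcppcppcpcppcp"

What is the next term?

From term 3 onward, concatenate the second-to-last term with the last: p·cp = pcp, cp·pcp = cppcp, …
The next term joins cppcppcpcppcp and pcpcppcpcppcppcpcppcp.

cppcppcpcppcppcpcppcpcppcppcpcppcp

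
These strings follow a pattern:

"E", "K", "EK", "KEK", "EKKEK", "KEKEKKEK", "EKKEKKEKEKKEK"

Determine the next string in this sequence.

From term 3 onward, concatenate the second-to-last term with the last: E·K = EK, K·EK = KEK, …
Continuing: KEKEKKEK · EKKEKKEKEKKEK gives term 8.

KEKEKKEKEKKEKKEKEKKEK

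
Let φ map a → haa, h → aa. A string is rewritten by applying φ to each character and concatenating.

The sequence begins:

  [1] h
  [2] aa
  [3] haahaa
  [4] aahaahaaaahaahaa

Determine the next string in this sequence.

Replace each of the 16 characters of aahaahaaaahaahaa in place — haa haa aa haa haa aa haa haa haa haa aa haa haa aa haa haa — and concatenate.

haahaaaahaahaaaahaahaahaahaaaahaahaaaahaahaa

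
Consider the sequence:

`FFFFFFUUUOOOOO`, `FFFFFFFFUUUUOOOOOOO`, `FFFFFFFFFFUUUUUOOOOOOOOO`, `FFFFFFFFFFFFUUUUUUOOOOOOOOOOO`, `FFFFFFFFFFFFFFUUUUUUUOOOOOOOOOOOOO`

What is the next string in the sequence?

FFFFFFFFFFFFFFFFUUUUUUUUOOOOOOOOOOOOOOO

Each string has the form F^{2n} U^{n} O^{2n-1}, where the shown terms are n = 3, 4, 5, 6, 7.
For the next term, n = 8, so the run lengths are 16, 8, 15.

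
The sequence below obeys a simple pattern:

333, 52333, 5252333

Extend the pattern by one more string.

Every step adds 52 at the front: s(k+1) = 52·s(k).
So the next term is 52·5252333.

525252333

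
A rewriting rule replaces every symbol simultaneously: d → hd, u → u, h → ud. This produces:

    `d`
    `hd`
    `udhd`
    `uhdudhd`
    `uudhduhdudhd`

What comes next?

uuhdudhduudhduhdudhd

Apply φ to uudhduhdudhd symbol by symbol: u→u, u→u, d→hd, h→ud, d→hd, u→u, h→ud, d→hd, u→u, d→hd, h→ud, d→hd; joined: u u hd ud hd u ud hd u hd ud hd.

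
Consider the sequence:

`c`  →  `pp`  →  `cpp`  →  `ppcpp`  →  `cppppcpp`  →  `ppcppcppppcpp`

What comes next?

From term 3 onward, concatenate the second-to-last term with the last: c·pp = cpp, pp·cpp = ppcpp, …
Continuing: cppppcpp · ppcppcppppcpp gives term 7.

cppppcppppcppcppppcpp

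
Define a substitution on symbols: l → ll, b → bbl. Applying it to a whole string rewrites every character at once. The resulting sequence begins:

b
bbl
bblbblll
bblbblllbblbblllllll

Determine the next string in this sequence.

Rewriting the 20 symbols of bblbblllbblbblllllll one by one yields bbl bbl ll bbl bbl ll ll ll bbl bbl ll bbl bbl ll ll ll ll ll ll ll; concatenated:

bblbblllbblbblllllllbblbblllbblbblllllllllllllll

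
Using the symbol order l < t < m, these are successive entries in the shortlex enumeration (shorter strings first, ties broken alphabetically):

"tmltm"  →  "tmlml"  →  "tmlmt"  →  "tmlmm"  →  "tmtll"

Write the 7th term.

tmtlm

Continuing the enumeration 2 steps past tmtll: tmtll → tmtlt → (answer).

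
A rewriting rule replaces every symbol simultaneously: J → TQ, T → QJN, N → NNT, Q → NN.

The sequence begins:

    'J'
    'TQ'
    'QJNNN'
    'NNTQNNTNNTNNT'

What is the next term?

NNTNNTQJNNNNNTNNTQJNNNTNNTQJNNNTNNTQJN

φ(NNTQNNTNNTNNT) expands symbol-by-symbol to NNT NNT QJN NN NNT NNT QJN NNT NNT QJN NNT NNT QJN; joining the 13 pieces gives the next term.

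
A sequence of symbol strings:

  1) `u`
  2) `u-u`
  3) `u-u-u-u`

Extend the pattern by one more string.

Each string is two copies of the previous one joined by '-'.
So the next term is two copies of u-u-u-u with '-' between the halves.

u-u-u-u-u-u-u-u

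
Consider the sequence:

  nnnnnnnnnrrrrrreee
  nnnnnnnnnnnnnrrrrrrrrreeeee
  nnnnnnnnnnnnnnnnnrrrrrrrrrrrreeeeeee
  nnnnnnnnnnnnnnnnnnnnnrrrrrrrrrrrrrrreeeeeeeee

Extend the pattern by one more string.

The n-th term is 4n+1 n's then 3n r's then 2n-1 e's, where the shown terms are n = 2, 3, 4, 5.
For the next term, n = 6, so the run lengths are 25, 18, 11.

nnnnnnnnnnnnnnnnnnnnnnnnnrrrrrrrrrrrrrrrrrreeeeeeeeeee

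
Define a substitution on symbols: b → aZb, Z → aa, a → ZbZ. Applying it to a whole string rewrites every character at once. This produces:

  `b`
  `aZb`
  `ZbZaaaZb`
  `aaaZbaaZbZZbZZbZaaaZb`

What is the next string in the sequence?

Rewriting the 21 symbols of aaaZbaaZbZZbZZbZaaaZb one by one yields ZbZ ZbZ ZbZ aa aZb ZbZ ZbZ aa aZb aa aa aZb aa aa aZb aa ZbZ ZbZ ZbZ aa aZb; concatenated:

ZbZZbZZbZaaaZbZbZZbZaaaZbaaaaaZbaaaaaZbaaZbZZbZZbZaaaZb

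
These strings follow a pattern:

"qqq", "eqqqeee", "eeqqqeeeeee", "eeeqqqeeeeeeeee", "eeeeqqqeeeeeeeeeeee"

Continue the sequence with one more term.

Each term wraps the previous one in e on the left and eee on the right.
Applying this once more to eeeeqqqeeeeeeeeeeee:

eeeeeqqqeeeeeeeeeeeeeee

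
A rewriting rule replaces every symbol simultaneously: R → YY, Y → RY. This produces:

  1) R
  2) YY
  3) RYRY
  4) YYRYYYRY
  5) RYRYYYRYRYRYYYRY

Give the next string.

Applying the rule to each of the 16 symbols of RYRYYYRYRYRYYYRY gives the pieces YY RY YY RY RY RY YY RY YY RY YY RY RY RY YY RY, which concatenate to the answer.

YYRYYYRYRYRYYYRYYYRYYYRYRYRYYYRY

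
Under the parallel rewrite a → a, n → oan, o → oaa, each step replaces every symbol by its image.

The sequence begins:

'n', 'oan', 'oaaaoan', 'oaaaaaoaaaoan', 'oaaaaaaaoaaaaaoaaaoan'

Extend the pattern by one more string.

Rewriting the 21 symbols of oaaaaaaaoaaaaaoaaaoan one by one yields oaa a a a a a a a oaa a a a a a oaa a a a oaa a oan; concatenated:

oaaaaaaaaaoaaaaaaaoaaaaaoaaaoan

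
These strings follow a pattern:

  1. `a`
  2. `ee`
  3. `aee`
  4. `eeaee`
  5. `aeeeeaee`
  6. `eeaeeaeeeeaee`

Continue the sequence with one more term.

This is a Fibonacci-style word recurrence s(k) = s(k−2)·s(k−1): e.g. a·ee = aee.
The next term joins aeeeeaee and eeaeeaeeeeaee.

aeeeeaeeeeaeeaeeeeaee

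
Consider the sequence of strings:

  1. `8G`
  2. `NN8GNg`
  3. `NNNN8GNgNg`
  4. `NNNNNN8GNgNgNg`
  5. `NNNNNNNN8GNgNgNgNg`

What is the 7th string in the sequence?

Each term wraps the previous one in NN on the left and Ng on the right.
From NNNNNNNN8GNgNgNgNg, 2 further steps: NNNNNNNN8GNgNgNgNg → NNNNNNNNNN8GNgNgNgNgNg → (answer).

NNNNNNNNNNNN8GNgNgNgNgNgNg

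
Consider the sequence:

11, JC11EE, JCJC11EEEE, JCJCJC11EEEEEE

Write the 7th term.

JCJCJCJCJCJC11EEEEEEEEEEEE

Every step adds JC to the front and EE to the end of the previous string.
From JCJCJC11EEEEEE, 3 further steps: JCJCJC11EEEEEE → JCJCJCJC11EEEEEEEE → JCJCJCJCJC11EEEEEEEEEE → (answer).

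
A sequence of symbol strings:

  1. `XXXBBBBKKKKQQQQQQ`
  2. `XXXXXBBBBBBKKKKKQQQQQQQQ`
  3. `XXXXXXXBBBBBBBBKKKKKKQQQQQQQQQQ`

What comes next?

XXXXXXXXXBBBBBBBBBBKKKKKKKQQQQQQQQQQQQ

Reading off run lengths: X runs 3, 5, 7; B runs 4, 6, 8; K runs 4, 5, 6; Q runs 6, 8, 10 — each is linear in n, where the shown terms are n = 2, 3, 4.
Setting n = 5 gives 9, 10, 7, 12 characters in each block.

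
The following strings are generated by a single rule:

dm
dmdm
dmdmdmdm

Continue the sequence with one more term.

dmdmdmdmdmdmdmdm

s(k+1) = s(k)·s(k) — each term doubles the last.
So the next term is two copies of dmdmdmdm.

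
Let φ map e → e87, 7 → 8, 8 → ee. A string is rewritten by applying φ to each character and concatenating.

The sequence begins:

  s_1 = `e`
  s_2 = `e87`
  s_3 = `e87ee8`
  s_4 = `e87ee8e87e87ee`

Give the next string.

Rewriting the 14 symbols of e87ee8e87e87ee one by one yields e87 ee 8 e87 e87 ee e87 ee 8 e87 ee 8 e87 e87; concatenated:

e87ee8e87e87eee87ee8e87ee8e87e87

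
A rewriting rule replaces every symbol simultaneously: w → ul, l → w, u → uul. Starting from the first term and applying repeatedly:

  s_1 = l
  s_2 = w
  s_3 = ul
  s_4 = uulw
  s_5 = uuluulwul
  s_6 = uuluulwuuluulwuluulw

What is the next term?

Applying the rule to each of the 20 symbols of uuluulwuuluulwuluulw gives the pieces uul uul w uul uul w ul uul uul w uul uul w ul uul w uul uul w ul, which concatenate to the answer.

uuluulwuuluulwuluuluulwuuluulwuluulwuuluulwul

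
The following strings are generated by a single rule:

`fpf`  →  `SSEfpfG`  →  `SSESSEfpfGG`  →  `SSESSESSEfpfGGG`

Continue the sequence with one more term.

SSESSESSESSEfpfGGGG

s(k+1) = SSE·s(k)·G, so each term gains SSE as a prefix and G as a suffix.
So the next term is SSE·SSESSESSEfpfGGG·G.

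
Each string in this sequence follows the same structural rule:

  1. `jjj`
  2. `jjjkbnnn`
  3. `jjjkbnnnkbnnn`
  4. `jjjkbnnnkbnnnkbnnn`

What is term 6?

Every step adds kbnnn to the end: s(k+1) = s(k)·kbnnn.
From jjjkbnnnkbnnnkbnnn, 2 further steps: jjjkbnnnkbnnnkbnnn → jjjkbnnnkbnnnkbnnnkbnnn → (answer).

jjjkbnnnkbnnnkbnnnkbnnnkbnnn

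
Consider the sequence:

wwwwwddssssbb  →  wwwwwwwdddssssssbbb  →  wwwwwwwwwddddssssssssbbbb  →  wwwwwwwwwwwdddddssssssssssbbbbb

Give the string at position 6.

Each string has the form w^{2n+1} d^{n} s^{2n} b^{n}, where the shown terms are n = 2, 3, 4, 5.
For term 6, n = 7, so the run lengths are 15, 7, 14, 7.

wwwwwwwwwwwwwwwdddddddssssssssssssssbbbbbbb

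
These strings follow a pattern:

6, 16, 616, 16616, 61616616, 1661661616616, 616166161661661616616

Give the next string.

From term 3 onward, concatenate the second-to-last term with the last: 6·16 = 616, 16·616 = 16616, …
The next term joins 1661661616616 and 616166161661661616616.

1661661616616616166161661661616616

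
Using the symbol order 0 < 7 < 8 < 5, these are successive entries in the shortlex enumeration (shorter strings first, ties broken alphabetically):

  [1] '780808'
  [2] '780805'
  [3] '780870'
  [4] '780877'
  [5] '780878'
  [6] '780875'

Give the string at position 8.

780887

Continuing the enumeration 2 steps past 780875: 780875 → 780880 → (answer).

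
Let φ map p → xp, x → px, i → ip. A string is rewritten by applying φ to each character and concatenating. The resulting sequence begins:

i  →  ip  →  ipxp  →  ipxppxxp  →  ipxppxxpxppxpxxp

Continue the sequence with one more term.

Applying the rule to each of the 16 symbols of ipxppxxpxppxpxxp gives the pieces ip xp px xp xp px px xp px xp xp px xp px px xp, which concatenate to the answer.

ipxppxxpxppxpxxppxxpxppxxppxpxxp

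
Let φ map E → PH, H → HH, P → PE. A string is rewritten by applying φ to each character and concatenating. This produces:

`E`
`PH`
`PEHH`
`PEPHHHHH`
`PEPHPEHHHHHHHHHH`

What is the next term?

Rewriting the 16 symbols of PEPHPEHHHHHHHHHH one by one yields PE PH PE HH PE PH HH HH HH HH HH HH HH HH HH HH; concatenated:

PEPHPEHHPEPHHHHHHHHHHHHHHHHHHHHH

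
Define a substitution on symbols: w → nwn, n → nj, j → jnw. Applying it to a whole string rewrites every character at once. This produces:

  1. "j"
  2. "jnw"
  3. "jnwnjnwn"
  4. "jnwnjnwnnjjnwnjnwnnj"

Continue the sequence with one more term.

Rewriting the 20 symbols of jnwnjnwnnjjnwnjnwnnj one by one yields jnw nj nwn nj jnw nj nwn nj nj jnw jnw nj nwn nj jnw nj nwn nj nj jnw; concatenated:

jnwnjnwnnjjnwnjnwnnjnjjnwjnwnjnwnnjjnwnjnwnnjnjjnw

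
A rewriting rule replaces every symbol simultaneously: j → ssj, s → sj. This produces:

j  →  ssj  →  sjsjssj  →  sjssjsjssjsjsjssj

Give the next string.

Replace each of the 17 characters of sjssjsjssjsjsjssj in place — sj ssj sj sj ssj sj ssj sj sj ssj sj ssj sj ssj sj sj ssj — and concatenate.

sjssjsjsjssjsjssjsjsjssjsjssjsjssjsjsjssj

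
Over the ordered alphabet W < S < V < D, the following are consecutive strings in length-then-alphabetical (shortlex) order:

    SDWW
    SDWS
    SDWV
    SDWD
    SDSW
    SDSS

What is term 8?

Stepping forward 2 times from SDSS: SDSS → SDSV, then the target.

SDSD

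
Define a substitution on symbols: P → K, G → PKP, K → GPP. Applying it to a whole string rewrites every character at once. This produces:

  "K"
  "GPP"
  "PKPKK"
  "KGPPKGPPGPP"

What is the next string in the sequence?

GPPPKPKKGPPPKPKKPKPKK

Apply φ to KGPPKGPPGPP symbol by symbol: K→GPP, G→PKP, P→K, P→K, K→GPP, G→PKP, P→K, P→K, G→PKP, P→K, P→K; joined: GPP PKP K K GPP PKP K K PKP K K.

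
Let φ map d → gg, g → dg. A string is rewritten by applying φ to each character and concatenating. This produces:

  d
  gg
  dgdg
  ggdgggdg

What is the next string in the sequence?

Apply φ to ggdgggdg symbol by symbol: g→dg, g→dg, d→gg, g→dg, g→dg, g→dg, d→gg, g→dg; joined: dg dg gg dg dg dg gg dg.

dgdgggdgdgdgggdg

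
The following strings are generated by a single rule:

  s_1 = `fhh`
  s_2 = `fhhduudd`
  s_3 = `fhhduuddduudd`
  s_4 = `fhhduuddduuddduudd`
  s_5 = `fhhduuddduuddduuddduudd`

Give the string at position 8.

The strings grow by a fixed suffix duudd each time.
From fhhduuddduuddduuddduudd, 3 further steps: fhhduuddduuddduuddduudd → fhhduuddduuddduuddduuddduudd → fhhduuddduuddduuddduuddduuddduudd → (answer).

fhhduuddduuddduuddduuddduuddduuddduudd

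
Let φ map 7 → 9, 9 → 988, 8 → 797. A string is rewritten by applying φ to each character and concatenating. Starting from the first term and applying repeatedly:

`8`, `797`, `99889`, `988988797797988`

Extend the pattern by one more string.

Applying the rule to each of the 15 symbols of 988988797797988 gives the pieces 988 797 797 988 797 797 9 988 9 9 988 9 988 797 797, which concatenate to the answer.

9887977979887977979988999889988797797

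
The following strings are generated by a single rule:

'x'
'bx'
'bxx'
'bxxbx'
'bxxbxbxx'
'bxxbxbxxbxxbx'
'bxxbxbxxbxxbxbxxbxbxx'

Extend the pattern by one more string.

From term 3 onward, concatenate the last term with the second-to-last: bx·x = bxx, bxx·bx = bxxbx, …
The next term joins bxxbxbxxbxxbxbxxbxbxx and bxxbxbxxbxxbx.

bxxbxbxxbxxbxbxxbxbxxbxxbxbxxbxxbx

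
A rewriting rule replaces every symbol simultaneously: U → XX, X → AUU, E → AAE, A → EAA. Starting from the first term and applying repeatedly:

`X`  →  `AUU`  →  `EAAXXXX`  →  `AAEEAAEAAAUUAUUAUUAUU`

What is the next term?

EAAEAAAAEAAEEAAEAAAAEEAAEAAEAAXXXXEAAXXXXEAAXXXXEAAXXXX

Replace each of the 21 characters of AAEEAAEAAAUUAUUAUUAUU in place — EAA EAA AAE AAE EAA EAA AAE EAA EAA EAA XX XX EAA XX XX EAA XX XX EAA XX XX — and concatenate.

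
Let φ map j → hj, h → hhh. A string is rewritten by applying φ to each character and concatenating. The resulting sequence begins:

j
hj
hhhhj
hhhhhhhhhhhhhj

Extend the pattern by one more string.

hhhhhhhhhhhhhhhhhhhhhhhhhhhhhhhhhhhhhhhhj

Replace each of the 14 characters of hhhhhhhhhhhhhj in place — hhh hhh hhh hhh hhh hhh hhh hhh hhh hhh hhh hhh hhh hj — and concatenate.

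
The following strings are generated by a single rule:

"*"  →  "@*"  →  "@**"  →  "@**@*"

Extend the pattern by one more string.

This is a Fibonacci-style word recurrence s(k) = s(k−1)·s(k−2): e.g. @*·* = @**.
The next term joins @**@* and @**.

@**@*@**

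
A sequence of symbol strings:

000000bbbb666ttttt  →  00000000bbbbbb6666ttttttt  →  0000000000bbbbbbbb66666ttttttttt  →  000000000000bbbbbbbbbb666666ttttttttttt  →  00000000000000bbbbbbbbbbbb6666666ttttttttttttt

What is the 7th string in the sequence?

Term n consists of 2n+2 0's, followed by 2n b's, followed by n+1 6's, followed by 2n+1 t's, where the shown terms are n = 2, 3, 4, 5, 6.
Setting n = 8 gives 18, 16, 9, 17 characters in each block.

000000000000000000bbbbbbbbbbbbbbbb666666666ttttttttttttttttt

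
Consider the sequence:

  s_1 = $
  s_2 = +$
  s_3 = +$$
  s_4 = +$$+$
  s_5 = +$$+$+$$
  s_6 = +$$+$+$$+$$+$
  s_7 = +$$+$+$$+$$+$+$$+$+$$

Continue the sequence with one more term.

+$$+$+$$+$$+$+$$+$+$$+$$+$+$$+$$+$

From term 3 onward, concatenate the last term with the second-to-last: +$·$ = +$$, +$$·+$ = +$$+$, …
The next term joins +$$+$+$$+$$+$+$$+$+$$ and +$$+$+$$+$$+$.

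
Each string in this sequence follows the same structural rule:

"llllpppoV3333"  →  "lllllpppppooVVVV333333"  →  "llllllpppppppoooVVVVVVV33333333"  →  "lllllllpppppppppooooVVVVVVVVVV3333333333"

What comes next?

Reading off run lengths: l runs 4, 5, 6, 7; p runs 3, 5, 7, 9; o runs 1, 2, 3, 4; V runs 1, 4, 7, 10; 3 runs 4, 6, 8, 10 — each is linear in n (n = 1, 2, …).
At n = 5 the blocks have lengths 8, 11, 5, 13, 12.

llllllllpppppppppppoooooVVVVVVVVVVVVV333333333333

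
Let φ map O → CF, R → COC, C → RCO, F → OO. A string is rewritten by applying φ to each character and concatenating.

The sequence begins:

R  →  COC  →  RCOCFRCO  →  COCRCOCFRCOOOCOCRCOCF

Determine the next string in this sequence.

RCOCFRCOCOCRCOCFRCOOOCOCRCOCFCFCFRCOCFRCOCOCRCOCFRCOOO

Applying the rule to each of the 21 symbols of COCRCOCFRCOOOCOCRCOCF gives the pieces RCO CF RCO COC RCO CF RCO OO COC RCO CF CF CF RCO CF RCO COC RCO CF RCO OO, which concatenate to the answer.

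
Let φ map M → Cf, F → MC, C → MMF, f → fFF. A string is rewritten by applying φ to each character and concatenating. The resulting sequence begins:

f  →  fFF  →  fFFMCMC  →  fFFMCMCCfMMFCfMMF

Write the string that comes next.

Rewriting the 17 symbols of fFFMCMCCfMMFCfMMF one by one yields fFF MC MC Cf MMF Cf MMF MMF fFF Cf Cf MC MMF fFF Cf Cf MC; concatenated:

fFFMCMCCfMMFCfMMFMMFfFFCfCfMCMMFfFFCfCfMC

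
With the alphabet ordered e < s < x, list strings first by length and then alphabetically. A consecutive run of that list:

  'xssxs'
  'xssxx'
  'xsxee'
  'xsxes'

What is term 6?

Advancing 2 positions from xsxes through xsxes → xsxex reaches term 6.

xsxse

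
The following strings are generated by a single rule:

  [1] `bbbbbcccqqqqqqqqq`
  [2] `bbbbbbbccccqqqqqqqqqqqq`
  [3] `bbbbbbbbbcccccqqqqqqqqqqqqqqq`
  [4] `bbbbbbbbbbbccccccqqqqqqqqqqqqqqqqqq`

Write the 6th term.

bbbbbbbbbbbbbbbccccccccqqqqqqqqqqqqqqqqqqqqqqqq

Term n consists of 2n+1 b's, followed by n+1 c's, followed by 3n+3 q's, where the shown terms are n = 2, 3, 4, 5.
Setting n = 7 gives 15, 8, 24 characters in each block.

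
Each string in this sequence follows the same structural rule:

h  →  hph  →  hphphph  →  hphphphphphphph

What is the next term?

hphphphphphphphphphphphphphphph

Each string is two copies of the previous one joined by 'p'.
So the next term is two copies of hphphphphphphph with 'p' between the halves.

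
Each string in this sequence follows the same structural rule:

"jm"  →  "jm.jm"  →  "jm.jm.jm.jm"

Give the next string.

jm.jm.jm.jm.jm.jm.jm.jm

Every step duplicates the string with '.' between the halves.
So the next term is two copies of jm.jm.jm.jm with '.' between the halves.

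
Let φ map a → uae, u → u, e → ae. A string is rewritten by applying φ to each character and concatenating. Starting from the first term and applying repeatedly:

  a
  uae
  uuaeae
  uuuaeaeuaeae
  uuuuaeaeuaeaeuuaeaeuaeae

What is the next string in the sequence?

φ(uuuuaeaeuaeaeuuaeaeuaeae) expands symbol-by-symbol to u u u u uae ae uae ae u uae ae uae ae u u uae ae uae ae u uae ae uae ae; joining the 24 pieces gives the next term.

uuuuuaeaeuaeaeuuaeaeuaeaeuuuaeaeuaeaeuuaeaeuaeae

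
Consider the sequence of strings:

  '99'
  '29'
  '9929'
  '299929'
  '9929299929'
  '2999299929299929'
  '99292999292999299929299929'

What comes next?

299929992929992999292999292999299929299929

From term 3 onward, concatenate the second-to-last term with the last: 99·29 = 9929, 29·9929 = 299929, …
So term 8 is 2999299929299929·99292999292999299929299929.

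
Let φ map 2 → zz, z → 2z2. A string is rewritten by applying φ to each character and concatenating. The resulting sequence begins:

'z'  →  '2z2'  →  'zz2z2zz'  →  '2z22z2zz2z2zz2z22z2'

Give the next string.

Applying the rule to each of the 19 symbols of 2z22z2zz2z2zz2z22z2 gives the pieces zz 2z2 zz zz 2z2 zz 2z2 2z2 zz 2z2 zz 2z2 2z2 zz 2z2 zz zz 2z2 zz, which concatenate to the answer.

zz2z2zzzz2z2zz2z22z2zz2z2zz2z22z2zz2z2zzzz2z2zz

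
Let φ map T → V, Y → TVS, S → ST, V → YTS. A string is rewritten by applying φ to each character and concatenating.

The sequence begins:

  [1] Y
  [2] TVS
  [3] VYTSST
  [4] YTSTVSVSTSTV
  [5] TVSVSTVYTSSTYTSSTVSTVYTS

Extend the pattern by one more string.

VYTSSTYTSSTVYTSTVSVSTSTVTVSVSTSTVYTSSTVYTSTVSVST

Applying the rule to each of the 24 symbols of TVSVSTVYTSSTYTSSTVSTVYTS gives the pieces V YTS ST YTS ST V YTS TVS V ST ST V TVS V ST ST V YTS ST V YTS TVS V ST, which concatenate to the answer.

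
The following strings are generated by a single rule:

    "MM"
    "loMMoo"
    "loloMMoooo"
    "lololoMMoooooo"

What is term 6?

lololololoMMoooooooooo

s(k+1) = lo·s(k)·oo, so each term gains lo as a prefix and oo as a suffix.
From lololoMMoooooo, 2 further steps: lololoMMoooooo → lolololoMMoooooooo → (answer).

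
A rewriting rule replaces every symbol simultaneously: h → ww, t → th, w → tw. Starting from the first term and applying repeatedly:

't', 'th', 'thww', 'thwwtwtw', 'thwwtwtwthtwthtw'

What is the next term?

thwwtwtwthtwthtwthwwthtwthwwthtw

Replace each of the 16 characters of thwwtwtwthtwthtw in place — th ww tw tw th tw th tw th ww th tw th ww th tw — and concatenate.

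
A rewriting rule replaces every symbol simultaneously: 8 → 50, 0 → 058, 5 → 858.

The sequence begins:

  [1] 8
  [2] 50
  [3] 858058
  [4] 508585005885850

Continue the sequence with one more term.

8580585085850858058058858505085850858058

Replace each of the 15 characters of 508585005885850 in place — 858 058 50 858 50 858 058 058 858 50 50 858 50 858 058 — and concatenate.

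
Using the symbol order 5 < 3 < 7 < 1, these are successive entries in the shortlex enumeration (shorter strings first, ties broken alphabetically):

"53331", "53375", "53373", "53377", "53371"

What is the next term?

Treat 53371 as a base-4 numeral over the given alphabet and add one, carrying through any trailing 1's.

53315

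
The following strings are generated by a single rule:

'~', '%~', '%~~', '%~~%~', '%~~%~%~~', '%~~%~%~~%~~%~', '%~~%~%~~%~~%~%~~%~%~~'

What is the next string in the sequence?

From term 3 onward, concatenate the last term with the second-to-last: %~·~ = %~~, %~~·%~ = %~~%~, …
So term 8 is %~~%~%~~%~~%~%~~%~%~~·%~~%~%~~%~~%~.

%~~%~%~~%~~%~%~~%~%~~%~~%~%~~%~~%~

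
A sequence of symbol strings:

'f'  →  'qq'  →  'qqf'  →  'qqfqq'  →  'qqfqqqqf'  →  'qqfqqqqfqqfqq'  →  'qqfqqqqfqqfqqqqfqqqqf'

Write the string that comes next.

qqfqqqqfqqfqqqqfqqqqfqqfqqqqfqqfqq

From term 3 onward, concatenate the last term with the second-to-last: qq·f = qqf, qqf·qq = qqfqq, …
Continuing: qqfqqqqfqqfqqqqfqqqqf · qqfqqqqfqqfqq gives term 8.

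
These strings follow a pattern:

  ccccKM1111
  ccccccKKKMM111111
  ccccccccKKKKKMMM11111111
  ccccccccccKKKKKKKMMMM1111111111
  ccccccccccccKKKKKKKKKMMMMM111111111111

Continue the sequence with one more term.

ccccccccccccccKKKKKKKKKKKMMMMMM11111111111111

Reading off run lengths: c runs 4, 6, 8, 10, 12; K runs 1, 3, 5, 7, 9; M runs 1, 2, 3, 4, 5; 1 runs 4, 6, 8, 10, 12 — each is linear in n (n = 1, 2, …).
Setting n = 6 gives 14, 11, 6, 14 characters in each block.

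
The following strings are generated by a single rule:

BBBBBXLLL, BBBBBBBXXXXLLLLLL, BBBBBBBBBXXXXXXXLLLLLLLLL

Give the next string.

The n-th term is 2n+3 B's then 3n-2 X's then 3n L's (n = 1, 2, …).
At n = 4 the blocks have lengths 11, 10, 12.

BBBBBBBBBBBXXXXXXXXXXLLLLLLLLLLLL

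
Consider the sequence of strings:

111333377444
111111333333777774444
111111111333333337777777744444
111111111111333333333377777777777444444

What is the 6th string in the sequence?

111111111111111111333333333333337777777777777777744444444

Reading off run lengths: 1 runs 3, 6, 9, 12; 3 runs 4, 6, 8, 10; 7 runs 2, 5, 8, 11; 4 runs 3, 4, 5, 6 — each is linear in n (n = 1, 2, …).
At n = 6 the blocks have lengths 18, 14, 17, 8.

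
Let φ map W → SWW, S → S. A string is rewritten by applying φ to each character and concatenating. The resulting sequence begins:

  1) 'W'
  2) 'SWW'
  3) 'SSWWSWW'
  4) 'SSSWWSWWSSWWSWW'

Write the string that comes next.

SSSSWWSWWSSWWSWWSSSWWSWWSSWWSWW

φ(SSSWWSWWSSWWSWW) expands symbol-by-symbol to S S S SWW SWW S SWW SWW S S SWW SWW S SWW SWW; joining the 15 pieces gives the next term.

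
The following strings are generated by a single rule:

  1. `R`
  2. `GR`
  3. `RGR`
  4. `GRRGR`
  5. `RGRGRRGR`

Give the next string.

GRRGRRGRGRRGR

This is a Fibonacci-style word recurrence s(k) = s(k−2)·s(k−1): e.g. R·GR = RGR.
Continuing: GRRGR · RGRGRRGR gives term 6.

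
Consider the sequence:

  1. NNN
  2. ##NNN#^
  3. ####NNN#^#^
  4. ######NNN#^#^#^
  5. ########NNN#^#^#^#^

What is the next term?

s(k+1) = ##·s(k)·#^, so each term gains ## as a prefix and #^ as a suffix.
One more step from ########NNN#^#^#^#^ gives the answer.

##########NNN#^#^#^#^#^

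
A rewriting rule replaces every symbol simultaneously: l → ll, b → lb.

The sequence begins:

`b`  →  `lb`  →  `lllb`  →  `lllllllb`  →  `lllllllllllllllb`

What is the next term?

Rewriting the 16 symbols of lllllllllllllllb one by one yields ll ll ll ll ll ll ll ll ll ll ll ll ll ll ll lb; concatenated:

lllllllllllllllllllllllllllllllb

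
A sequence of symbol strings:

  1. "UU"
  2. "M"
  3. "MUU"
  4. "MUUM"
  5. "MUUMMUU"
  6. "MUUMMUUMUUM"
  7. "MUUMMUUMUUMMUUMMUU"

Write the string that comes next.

MUUMMUUMUUMMUUMMUUMUUMMUUMUUM

From term 3 onward, concatenate the last term with the second-to-last: M·UU = MUU, MUU·M = MUUM, …
Continuing: MUUMMUUMUUMMUUMMUU · MUUMMUUMUUM gives term 8.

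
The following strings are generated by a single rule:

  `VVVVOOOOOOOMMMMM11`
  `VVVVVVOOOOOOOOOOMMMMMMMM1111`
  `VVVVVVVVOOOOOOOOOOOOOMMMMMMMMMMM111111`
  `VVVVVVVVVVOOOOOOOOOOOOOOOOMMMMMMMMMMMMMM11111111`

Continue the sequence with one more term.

The n-th term is 2n V's then 3n+1 O's then 3n-1 M's then 2n-2 1's, where the shown terms are n = 2, 3, 4, 5.
Setting n = 6 gives 12, 19, 17, 10 characters in each block.

VVVVVVVVVVVVOOOOOOOOOOOOOOOOOOOMMMMMMMMMMMMMMMMM1111111111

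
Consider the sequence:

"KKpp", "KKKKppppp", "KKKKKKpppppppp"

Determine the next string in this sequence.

KKKKKKKKppppppppppp

Reading off run lengths: K runs 2, 4, 6; p runs 2, 5, 8 — each is linear in n (n = 1, 2, …).
Setting n = 4 gives 8, 11 characters in each block.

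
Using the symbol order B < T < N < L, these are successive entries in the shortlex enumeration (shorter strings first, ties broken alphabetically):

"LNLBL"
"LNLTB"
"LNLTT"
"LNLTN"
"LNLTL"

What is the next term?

LNLNB

Find the rightmost character of LNLTL below L, bump it to the next letter, and reset everything to its right to B.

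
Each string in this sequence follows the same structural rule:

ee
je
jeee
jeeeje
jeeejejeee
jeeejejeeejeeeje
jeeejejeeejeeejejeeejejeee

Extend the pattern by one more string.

From term 3 onward, concatenate the last term with the second-to-last: je·ee = jeee, jeee·je = jeeeje, …
Continuing: jeeejejeeejeeejejeeejejeee · jeeejejeeejeeeje gives term 8.

jeeejejeeejeeejejeeejejeeejeeejejeeejeeeje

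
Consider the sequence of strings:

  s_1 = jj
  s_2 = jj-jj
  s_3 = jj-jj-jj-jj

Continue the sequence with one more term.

Each string is two copies of the previous one joined by '-'.
One more doubling of jj-jj-jj-jj gives the answer.

jj-jj-jj-jj-jj-jj-jj-jj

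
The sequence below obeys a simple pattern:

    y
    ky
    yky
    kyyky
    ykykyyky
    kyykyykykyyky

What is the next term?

ykykyykykyykyykykyyky

This is a Fibonacci-style word recurrence s(k) = s(k−2)·s(k−1): e.g. y·ky = yky.
The next term joins ykykyyky and kyykyykykyyky.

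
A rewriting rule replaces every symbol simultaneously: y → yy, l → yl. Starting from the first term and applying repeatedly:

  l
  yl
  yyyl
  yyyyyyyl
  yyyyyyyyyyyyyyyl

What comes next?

yyyyyyyyyyyyyyyyyyyyyyyyyyyyyyyl

Replace each of the 16 characters of yyyyyyyyyyyyyyyl in place — yy yy yy yy yy yy yy yy yy yy yy yy yy yy yy yl — and concatenate.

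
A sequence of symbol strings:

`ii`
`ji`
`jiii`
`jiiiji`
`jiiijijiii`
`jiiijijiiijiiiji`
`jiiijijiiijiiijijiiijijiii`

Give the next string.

Each term (from the third on) is the previous term followed by the one before it: term 3 = ji·ii = jiii.
The next term joins jiiijijiiijiiijijiiijijiii and jiiijijiiijiiiji.

jiiijijiiijiiijijiiijijiiijiiijijiiijiiiji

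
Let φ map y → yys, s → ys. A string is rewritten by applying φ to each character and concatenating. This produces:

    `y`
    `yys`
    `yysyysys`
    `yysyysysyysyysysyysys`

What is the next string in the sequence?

Rewriting the 21 symbols of yysyysysyysyysysyysys one by one yields yys yys ys yys yys ys yys ys yys yys ys yys yys ys yys ys yys yys ys yys ys; concatenated:

yysyysysyysyysysyysysyysyysysyysyysysyysysyysyysysyysys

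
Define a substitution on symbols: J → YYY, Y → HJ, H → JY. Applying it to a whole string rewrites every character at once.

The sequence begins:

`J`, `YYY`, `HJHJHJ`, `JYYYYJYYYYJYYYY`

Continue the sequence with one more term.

YYYHJHJHJHJYYYHJHJHJHJYYYHJHJHJHJ

Replace each of the 15 characters of JYYYYJYYYYJYYYY in place — YYY HJ HJ HJ HJ YYY HJ HJ HJ HJ YYY HJ HJ HJ HJ — and concatenate.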